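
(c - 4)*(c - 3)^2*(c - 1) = c^4 - 11*c^3 + 43*c^2 - 69*c + 36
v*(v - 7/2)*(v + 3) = v^3 - v^2/2 - 21*v/2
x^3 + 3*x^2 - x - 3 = (x - 1)*(x + 1)*(x + 3)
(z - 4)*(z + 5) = z^2 + z - 20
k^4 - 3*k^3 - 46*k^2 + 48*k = k*(k - 8)*(k - 1)*(k + 6)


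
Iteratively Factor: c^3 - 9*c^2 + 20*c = (c - 4)*(c^2 - 5*c) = c*(c - 4)*(c - 5)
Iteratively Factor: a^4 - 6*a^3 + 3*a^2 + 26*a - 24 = (a - 3)*(a^3 - 3*a^2 - 6*a + 8) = (a - 3)*(a - 1)*(a^2 - 2*a - 8) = (a - 3)*(a - 1)*(a + 2)*(a - 4)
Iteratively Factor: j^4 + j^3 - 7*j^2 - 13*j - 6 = (j + 1)*(j^3 - 7*j - 6) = (j - 3)*(j + 1)*(j^2 + 3*j + 2) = (j - 3)*(j + 1)*(j + 2)*(j + 1)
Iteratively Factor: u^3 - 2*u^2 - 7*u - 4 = (u - 4)*(u^2 + 2*u + 1) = (u - 4)*(u + 1)*(u + 1)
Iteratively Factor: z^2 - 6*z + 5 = (z - 1)*(z - 5)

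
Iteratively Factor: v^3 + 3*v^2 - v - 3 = (v + 1)*(v^2 + 2*v - 3) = (v - 1)*(v + 1)*(v + 3)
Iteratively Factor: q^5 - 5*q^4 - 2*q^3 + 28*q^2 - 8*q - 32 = (q - 2)*(q^4 - 3*q^3 - 8*q^2 + 12*q + 16) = (q - 4)*(q - 2)*(q^3 + q^2 - 4*q - 4) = (q - 4)*(q - 2)*(q + 1)*(q^2 - 4) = (q - 4)*(q - 2)^2*(q + 1)*(q + 2)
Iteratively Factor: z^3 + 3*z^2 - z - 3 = (z + 3)*(z^2 - 1) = (z - 1)*(z + 3)*(z + 1)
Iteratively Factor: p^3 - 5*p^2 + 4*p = (p - 1)*(p^2 - 4*p) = (p - 4)*(p - 1)*(p)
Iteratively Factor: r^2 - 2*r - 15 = (r - 5)*(r + 3)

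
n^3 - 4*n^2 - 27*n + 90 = (n - 6)*(n - 3)*(n + 5)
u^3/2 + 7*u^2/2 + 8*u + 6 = (u/2 + 1)*(u + 2)*(u + 3)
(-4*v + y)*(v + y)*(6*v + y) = -24*v^3 - 22*v^2*y + 3*v*y^2 + y^3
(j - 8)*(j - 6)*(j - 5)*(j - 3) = j^4 - 22*j^3 + 175*j^2 - 594*j + 720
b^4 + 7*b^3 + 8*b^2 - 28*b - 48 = (b - 2)*(b + 2)*(b + 3)*(b + 4)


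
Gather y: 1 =1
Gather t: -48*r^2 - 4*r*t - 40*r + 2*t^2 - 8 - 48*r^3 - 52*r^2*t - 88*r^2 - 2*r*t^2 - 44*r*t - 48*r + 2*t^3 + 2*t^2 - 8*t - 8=-48*r^3 - 136*r^2 - 88*r + 2*t^3 + t^2*(4 - 2*r) + t*(-52*r^2 - 48*r - 8) - 16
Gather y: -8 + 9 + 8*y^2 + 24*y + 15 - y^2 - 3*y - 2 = 7*y^2 + 21*y + 14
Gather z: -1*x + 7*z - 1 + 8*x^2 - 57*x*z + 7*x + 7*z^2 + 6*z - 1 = 8*x^2 + 6*x + 7*z^2 + z*(13 - 57*x) - 2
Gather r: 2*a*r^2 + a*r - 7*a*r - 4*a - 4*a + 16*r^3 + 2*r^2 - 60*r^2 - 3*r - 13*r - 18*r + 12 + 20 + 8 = -8*a + 16*r^3 + r^2*(2*a - 58) + r*(-6*a - 34) + 40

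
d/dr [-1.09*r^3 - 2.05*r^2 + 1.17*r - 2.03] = -3.27*r^2 - 4.1*r + 1.17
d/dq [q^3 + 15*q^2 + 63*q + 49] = 3*q^2 + 30*q + 63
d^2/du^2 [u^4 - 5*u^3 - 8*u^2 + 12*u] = 12*u^2 - 30*u - 16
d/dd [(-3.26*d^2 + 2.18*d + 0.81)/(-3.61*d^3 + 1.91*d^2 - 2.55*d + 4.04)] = (-11.7686*d^4 + 15.7396*d^3 + 12.9215*d^2 - 29.435*d + 10.8727)/(13.0321*d^6 - 13.7902*d^5 + 22.0591*d^4 - 38.9098*d^3 + 21.9353*d^2 - 20.604*d + 16.3216)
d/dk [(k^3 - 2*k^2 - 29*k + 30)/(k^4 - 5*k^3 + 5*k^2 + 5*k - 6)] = (-k^4 + 2*k^3 + 87*k^2 - 228*k + 24)/(k^6 - 8*k^5 + 18*k^4 + 4*k^3 - 47*k^2 + 12*k + 36)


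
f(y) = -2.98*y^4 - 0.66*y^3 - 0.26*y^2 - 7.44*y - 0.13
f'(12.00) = -20896.56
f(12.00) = -63060.61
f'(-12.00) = 20311.44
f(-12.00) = -60601.09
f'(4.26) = -967.11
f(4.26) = -1068.99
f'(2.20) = -145.09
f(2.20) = -94.59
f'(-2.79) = 237.47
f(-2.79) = -147.63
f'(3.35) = -479.54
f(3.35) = -428.10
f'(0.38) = -8.58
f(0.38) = -3.09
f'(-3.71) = 575.93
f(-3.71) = -506.97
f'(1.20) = -31.51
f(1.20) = -16.75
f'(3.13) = -393.98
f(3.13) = -332.22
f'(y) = -11.92*y^3 - 1.98*y^2 - 0.52*y - 7.44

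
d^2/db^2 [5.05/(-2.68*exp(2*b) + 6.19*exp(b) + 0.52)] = (5.05*(5.36*exp(b) - 6.19)*(10.72*exp(b) - 12.38)*exp(b) + (54.136*exp(b) - 31.2595)*(-2.68*exp(2*b) + 6.19*exp(b) + 0.52))*exp(b)/(-2.68*exp(2*b) + 6.19*exp(b) + 0.52)^3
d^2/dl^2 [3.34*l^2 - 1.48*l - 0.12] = 6.68000000000000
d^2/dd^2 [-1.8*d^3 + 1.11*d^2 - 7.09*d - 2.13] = 2.22 - 10.8*d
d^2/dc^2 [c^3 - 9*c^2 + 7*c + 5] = 6*c - 18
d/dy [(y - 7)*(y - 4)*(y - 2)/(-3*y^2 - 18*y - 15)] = (-y^4 - 12*y^3 + 113*y^2 + 18*y - 586)/(3*(y^4 + 12*y^3 + 46*y^2 + 60*y + 25))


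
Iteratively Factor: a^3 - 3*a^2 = (a)*(a^2 - 3*a) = a^2*(a - 3)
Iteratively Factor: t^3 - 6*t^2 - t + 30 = (t - 3)*(t^2 - 3*t - 10) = (t - 3)*(t + 2)*(t - 5)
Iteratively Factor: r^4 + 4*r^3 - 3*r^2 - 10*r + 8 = (r - 1)*(r^3 + 5*r^2 + 2*r - 8) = (r - 1)^2*(r^2 + 6*r + 8) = (r - 1)^2*(r + 4)*(r + 2)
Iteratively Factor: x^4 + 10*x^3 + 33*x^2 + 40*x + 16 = (x + 1)*(x^3 + 9*x^2 + 24*x + 16) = (x + 1)^2*(x^2 + 8*x + 16) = (x + 1)^2*(x + 4)*(x + 4)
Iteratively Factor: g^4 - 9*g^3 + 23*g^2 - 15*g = (g - 3)*(g^3 - 6*g^2 + 5*g) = g*(g - 3)*(g^2 - 6*g + 5) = g*(g - 5)*(g - 3)*(g - 1)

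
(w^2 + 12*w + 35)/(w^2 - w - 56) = (w + 5)/(w - 8)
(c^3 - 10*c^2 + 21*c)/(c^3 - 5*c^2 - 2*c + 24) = c*(c - 7)/(c^2 - 2*c - 8)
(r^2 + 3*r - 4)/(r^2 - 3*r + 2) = (r + 4)/(r - 2)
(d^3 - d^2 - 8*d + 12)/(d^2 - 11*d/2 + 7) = 2*(d^2 + d - 6)/(2*d - 7)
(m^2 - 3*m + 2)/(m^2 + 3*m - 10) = (m - 1)/(m + 5)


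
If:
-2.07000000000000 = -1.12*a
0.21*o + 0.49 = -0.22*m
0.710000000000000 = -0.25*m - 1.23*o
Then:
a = 1.85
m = -2.08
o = -0.15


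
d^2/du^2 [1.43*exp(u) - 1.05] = 1.43*exp(u)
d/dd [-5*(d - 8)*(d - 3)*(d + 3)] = -15*d^2 + 80*d + 45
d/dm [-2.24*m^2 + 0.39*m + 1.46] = 0.39 - 4.48*m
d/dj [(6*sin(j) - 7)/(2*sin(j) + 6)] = 25*cos(j)/(2*(sin(j) + 3)^2)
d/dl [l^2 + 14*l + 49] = 2*l + 14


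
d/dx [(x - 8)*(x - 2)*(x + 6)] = 3*x^2 - 8*x - 44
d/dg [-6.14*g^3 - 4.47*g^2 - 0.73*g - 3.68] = -18.42*g^2 - 8.94*g - 0.73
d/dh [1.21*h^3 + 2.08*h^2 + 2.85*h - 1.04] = 3.63*h^2 + 4.16*h + 2.85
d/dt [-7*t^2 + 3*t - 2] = 3 - 14*t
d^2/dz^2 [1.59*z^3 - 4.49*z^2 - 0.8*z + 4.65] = 9.54*z - 8.98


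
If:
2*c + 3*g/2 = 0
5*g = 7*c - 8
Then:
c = 24/41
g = -32/41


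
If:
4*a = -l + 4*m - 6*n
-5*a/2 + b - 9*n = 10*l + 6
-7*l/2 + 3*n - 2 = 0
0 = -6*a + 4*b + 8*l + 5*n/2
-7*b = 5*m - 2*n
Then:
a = -15306/35663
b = 12409/35663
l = -18404/35663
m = -16451/35663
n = 2304/35663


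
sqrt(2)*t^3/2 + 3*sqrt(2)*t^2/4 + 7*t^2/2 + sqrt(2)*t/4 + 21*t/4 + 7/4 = (t + 1/2)*(t + 7*sqrt(2)/2)*(sqrt(2)*t/2 + sqrt(2)/2)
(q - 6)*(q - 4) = q^2 - 10*q + 24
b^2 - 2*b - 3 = (b - 3)*(b + 1)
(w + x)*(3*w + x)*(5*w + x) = 15*w^3 + 23*w^2*x + 9*w*x^2 + x^3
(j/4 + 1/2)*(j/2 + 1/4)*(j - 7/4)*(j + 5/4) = j^4/8 + j^3/4 - 39*j^2/128 - 191*j/256 - 35/128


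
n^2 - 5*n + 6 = (n - 3)*(n - 2)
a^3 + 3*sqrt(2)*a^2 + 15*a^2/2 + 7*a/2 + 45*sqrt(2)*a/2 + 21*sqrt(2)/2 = (a + 1/2)*(a + 7)*(a + 3*sqrt(2))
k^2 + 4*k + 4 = (k + 2)^2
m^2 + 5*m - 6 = (m - 1)*(m + 6)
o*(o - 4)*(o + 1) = o^3 - 3*o^2 - 4*o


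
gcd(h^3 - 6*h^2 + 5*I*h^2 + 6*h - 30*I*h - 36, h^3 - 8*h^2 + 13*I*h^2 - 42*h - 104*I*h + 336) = h + 6*I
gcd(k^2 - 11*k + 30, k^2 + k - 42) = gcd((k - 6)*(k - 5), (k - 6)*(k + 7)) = k - 6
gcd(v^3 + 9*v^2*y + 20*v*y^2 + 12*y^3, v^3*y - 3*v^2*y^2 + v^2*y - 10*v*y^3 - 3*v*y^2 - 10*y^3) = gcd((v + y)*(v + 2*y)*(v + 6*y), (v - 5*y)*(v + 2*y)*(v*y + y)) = v + 2*y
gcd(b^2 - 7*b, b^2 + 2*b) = b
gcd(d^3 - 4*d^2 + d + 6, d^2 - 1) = d + 1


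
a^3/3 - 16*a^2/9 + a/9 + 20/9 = (a/3 + 1/3)*(a - 5)*(a - 4/3)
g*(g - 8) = g^2 - 8*g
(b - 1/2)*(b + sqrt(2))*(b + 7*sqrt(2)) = b^3 - b^2/2 + 8*sqrt(2)*b^2 - 4*sqrt(2)*b + 14*b - 7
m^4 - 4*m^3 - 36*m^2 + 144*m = m*(m - 6)*(m - 4)*(m + 6)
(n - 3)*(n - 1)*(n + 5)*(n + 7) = n^4 + 8*n^3 - 10*n^2 - 104*n + 105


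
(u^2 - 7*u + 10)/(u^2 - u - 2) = (u - 5)/(u + 1)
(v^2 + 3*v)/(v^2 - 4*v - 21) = v/(v - 7)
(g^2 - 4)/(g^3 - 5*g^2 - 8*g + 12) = (g - 2)/(g^2 - 7*g + 6)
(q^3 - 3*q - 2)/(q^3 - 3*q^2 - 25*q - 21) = (q^2 - q - 2)/(q^2 - 4*q - 21)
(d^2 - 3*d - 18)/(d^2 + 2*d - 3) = (d - 6)/(d - 1)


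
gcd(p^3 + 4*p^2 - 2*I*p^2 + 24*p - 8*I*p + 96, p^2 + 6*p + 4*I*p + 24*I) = p + 4*I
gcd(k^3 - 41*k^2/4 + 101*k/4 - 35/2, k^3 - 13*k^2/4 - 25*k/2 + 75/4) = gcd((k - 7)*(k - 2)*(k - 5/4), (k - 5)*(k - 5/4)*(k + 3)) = k - 5/4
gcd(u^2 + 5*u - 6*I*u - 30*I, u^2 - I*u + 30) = u - 6*I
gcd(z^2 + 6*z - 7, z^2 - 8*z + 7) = z - 1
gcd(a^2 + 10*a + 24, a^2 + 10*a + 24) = a^2 + 10*a + 24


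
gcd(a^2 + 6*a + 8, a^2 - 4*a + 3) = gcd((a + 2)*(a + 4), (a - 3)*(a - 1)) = 1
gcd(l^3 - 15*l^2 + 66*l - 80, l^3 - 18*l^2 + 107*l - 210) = l - 5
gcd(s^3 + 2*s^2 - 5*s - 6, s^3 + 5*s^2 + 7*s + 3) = s^2 + 4*s + 3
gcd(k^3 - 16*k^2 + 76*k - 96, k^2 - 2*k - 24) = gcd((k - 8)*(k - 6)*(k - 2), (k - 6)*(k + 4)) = k - 6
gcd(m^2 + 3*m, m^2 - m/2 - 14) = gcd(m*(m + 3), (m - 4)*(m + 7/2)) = 1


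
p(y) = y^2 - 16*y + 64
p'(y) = 2*y - 16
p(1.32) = 44.62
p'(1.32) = -13.36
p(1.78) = 38.69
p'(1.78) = -12.44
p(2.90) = 26.01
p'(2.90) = -10.20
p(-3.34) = 128.60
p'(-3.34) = -22.68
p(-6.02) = 196.56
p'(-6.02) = -28.04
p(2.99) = 25.10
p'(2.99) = -10.02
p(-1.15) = 83.72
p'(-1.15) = -18.30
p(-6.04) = 197.12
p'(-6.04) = -28.08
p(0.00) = 64.00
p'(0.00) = -16.00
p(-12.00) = 400.00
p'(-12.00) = -40.00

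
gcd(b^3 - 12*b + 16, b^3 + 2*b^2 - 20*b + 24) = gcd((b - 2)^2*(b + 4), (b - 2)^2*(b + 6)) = b^2 - 4*b + 4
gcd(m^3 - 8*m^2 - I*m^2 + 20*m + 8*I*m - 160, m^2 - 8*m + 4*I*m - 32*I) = m^2 + m*(-8 + 4*I) - 32*I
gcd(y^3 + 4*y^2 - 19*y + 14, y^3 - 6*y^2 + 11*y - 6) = y^2 - 3*y + 2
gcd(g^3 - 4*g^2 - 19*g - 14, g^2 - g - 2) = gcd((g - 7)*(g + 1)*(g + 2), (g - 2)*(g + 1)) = g + 1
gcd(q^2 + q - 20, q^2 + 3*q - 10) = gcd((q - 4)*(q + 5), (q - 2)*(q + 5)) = q + 5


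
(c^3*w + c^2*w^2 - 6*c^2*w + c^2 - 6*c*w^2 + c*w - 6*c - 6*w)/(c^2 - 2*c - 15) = (-c^3*w - c^2*w^2 + 6*c^2*w - c^2 + 6*c*w^2 - c*w + 6*c + 6*w)/(-c^2 + 2*c + 15)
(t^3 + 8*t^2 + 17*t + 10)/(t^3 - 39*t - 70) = (t + 1)/(t - 7)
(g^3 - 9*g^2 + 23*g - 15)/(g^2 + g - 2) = (g^2 - 8*g + 15)/(g + 2)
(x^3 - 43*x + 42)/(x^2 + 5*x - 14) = (x^2 - 7*x + 6)/(x - 2)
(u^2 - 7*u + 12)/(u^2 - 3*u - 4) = (u - 3)/(u + 1)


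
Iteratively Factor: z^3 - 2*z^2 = (z)*(z^2 - 2*z) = z*(z - 2)*(z)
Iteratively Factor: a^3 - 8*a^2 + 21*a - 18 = (a - 3)*(a^2 - 5*a + 6) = (a - 3)^2*(a - 2)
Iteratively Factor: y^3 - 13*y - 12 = (y + 3)*(y^2 - 3*y - 4) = (y + 1)*(y + 3)*(y - 4)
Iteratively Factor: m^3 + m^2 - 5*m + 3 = (m + 3)*(m^2 - 2*m + 1) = (m - 1)*(m + 3)*(m - 1)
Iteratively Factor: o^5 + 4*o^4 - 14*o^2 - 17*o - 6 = (o + 1)*(o^4 + 3*o^3 - 3*o^2 - 11*o - 6) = (o + 1)*(o + 3)*(o^3 - 3*o - 2) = (o + 1)^2*(o + 3)*(o^2 - o - 2) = (o + 1)^3*(o + 3)*(o - 2)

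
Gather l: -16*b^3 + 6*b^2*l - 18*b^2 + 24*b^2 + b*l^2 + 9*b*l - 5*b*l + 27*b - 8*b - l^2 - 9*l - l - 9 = -16*b^3 + 6*b^2 + 19*b + l^2*(b - 1) + l*(6*b^2 + 4*b - 10) - 9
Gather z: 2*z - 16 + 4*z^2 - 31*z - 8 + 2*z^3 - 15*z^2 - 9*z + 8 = 2*z^3 - 11*z^2 - 38*z - 16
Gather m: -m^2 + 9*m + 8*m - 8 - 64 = -m^2 + 17*m - 72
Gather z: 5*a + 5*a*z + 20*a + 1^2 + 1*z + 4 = 25*a + z*(5*a + 1) + 5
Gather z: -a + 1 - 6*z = -a - 6*z + 1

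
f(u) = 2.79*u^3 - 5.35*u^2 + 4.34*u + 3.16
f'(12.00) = 1081.22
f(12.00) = 4105.96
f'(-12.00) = 1338.02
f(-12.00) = -5640.44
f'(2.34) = 25.13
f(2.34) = 19.77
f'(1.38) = 5.51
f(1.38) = 6.29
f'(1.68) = 9.99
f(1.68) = 8.58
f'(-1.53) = 40.30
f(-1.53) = -26.00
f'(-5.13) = 279.50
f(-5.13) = -536.57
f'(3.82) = 85.60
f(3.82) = 97.19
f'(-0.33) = 8.78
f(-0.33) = 1.04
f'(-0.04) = 4.78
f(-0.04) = 2.98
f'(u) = 8.37*u^2 - 10.7*u + 4.34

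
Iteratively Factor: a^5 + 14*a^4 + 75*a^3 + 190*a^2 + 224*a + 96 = (a + 2)*(a^4 + 12*a^3 + 51*a^2 + 88*a + 48) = (a + 2)*(a + 3)*(a^3 + 9*a^2 + 24*a + 16) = (a + 2)*(a + 3)*(a + 4)*(a^2 + 5*a + 4) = (a + 2)*(a + 3)*(a + 4)^2*(a + 1)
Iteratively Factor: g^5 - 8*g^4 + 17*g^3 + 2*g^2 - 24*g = (g + 1)*(g^4 - 9*g^3 + 26*g^2 - 24*g) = g*(g + 1)*(g^3 - 9*g^2 + 26*g - 24) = g*(g - 3)*(g + 1)*(g^2 - 6*g + 8) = g*(g - 3)*(g - 2)*(g + 1)*(g - 4)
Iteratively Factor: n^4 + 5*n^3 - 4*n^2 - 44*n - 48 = (n - 3)*(n^3 + 8*n^2 + 20*n + 16) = (n - 3)*(n + 4)*(n^2 + 4*n + 4) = (n - 3)*(n + 2)*(n + 4)*(n + 2)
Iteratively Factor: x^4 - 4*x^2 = (x)*(x^3 - 4*x) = x*(x + 2)*(x^2 - 2*x) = x^2*(x + 2)*(x - 2)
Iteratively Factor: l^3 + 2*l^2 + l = (l)*(l^2 + 2*l + 1) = l*(l + 1)*(l + 1)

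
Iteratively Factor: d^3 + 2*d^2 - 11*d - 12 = (d - 3)*(d^2 + 5*d + 4) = (d - 3)*(d + 1)*(d + 4)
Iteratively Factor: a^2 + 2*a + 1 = (a + 1)*(a + 1)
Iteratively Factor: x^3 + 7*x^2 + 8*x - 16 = (x + 4)*(x^2 + 3*x - 4) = (x - 1)*(x + 4)*(x + 4)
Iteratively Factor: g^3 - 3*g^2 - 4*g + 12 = (g - 2)*(g^2 - g - 6) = (g - 2)*(g + 2)*(g - 3)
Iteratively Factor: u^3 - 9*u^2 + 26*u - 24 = (u - 3)*(u^2 - 6*u + 8) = (u - 3)*(u - 2)*(u - 4)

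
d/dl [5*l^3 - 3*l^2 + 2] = 3*l*(5*l - 2)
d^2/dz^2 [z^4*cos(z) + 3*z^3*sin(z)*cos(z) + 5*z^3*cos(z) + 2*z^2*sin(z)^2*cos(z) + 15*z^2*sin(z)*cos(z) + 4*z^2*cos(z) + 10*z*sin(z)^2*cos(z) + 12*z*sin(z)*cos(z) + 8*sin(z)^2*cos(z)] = -z^4*cos(z) - 8*z^3*sin(z) - 6*z^3*sin(2*z) - 5*z^3*cos(z) - 30*z^2*sin(z) - 30*z^2*sin(2*z) + 15*z^2*cos(z)/2 + 18*z^2*cos(2*z) + 9*z^2*cos(3*z)/2 - 18*z*sin(z) - 15*z*sin(2*z) + 6*z*sin(3*z) + 55*z*cos(z)/2 + 60*z*cos(2*z) + 45*z*cos(3*z)/2 - 5*sin(z) + 15*sin(2*z) + 15*sin(3*z) + 7*cos(z) + 24*cos(2*z) + 17*cos(3*z)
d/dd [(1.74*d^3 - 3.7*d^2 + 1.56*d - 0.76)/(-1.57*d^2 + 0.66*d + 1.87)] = (-2.7318*d^4 + 2.2968*d^3 + 9.7686*d^2 - 16.2244*d + 3.4188)/(2.4649*d^4 - 2.0724*d^3 - 5.4362*d^2 + 2.4684*d + 3.4969)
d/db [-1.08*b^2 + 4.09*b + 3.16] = 4.09 - 2.16*b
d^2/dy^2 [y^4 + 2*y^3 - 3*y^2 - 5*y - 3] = 12*y^2 + 12*y - 6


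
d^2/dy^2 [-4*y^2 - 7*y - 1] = -8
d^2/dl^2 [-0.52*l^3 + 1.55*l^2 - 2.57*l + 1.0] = 3.1 - 3.12*l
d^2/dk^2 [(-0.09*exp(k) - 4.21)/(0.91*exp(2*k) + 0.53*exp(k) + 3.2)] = (-0.074529*exp(4*k) - 13.901797*exp(3*k) - 4.518969*exp(2*k) + 48.008131*exp(k) + 6.21856)*exp(k)/(0.753571*exp(6*k) + 1.316679*exp(5*k) + 8.716617*exp(4*k) + 9.409037*exp(3*k) + 30.65184*exp(2*k) + 16.2816*exp(k) + 32.768)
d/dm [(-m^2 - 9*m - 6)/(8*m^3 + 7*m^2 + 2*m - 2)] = (8*m^4 + 144*m^3 + 205*m^2 + 88*m + 30)/(64*m^6 + 112*m^5 + 81*m^4 - 4*m^3 - 24*m^2 - 8*m + 4)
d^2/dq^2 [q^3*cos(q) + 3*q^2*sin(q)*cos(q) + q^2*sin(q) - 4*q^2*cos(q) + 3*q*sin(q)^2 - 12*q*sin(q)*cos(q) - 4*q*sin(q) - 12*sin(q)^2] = -q^3*cos(q) - 7*q^2*sin(q) - 6*q^2*sin(2*q) + 4*q^2*cos(q) + 20*q*sin(q) + 24*q*sin(2*q) + 10*q*cos(q) + 18*q*cos(2*q) + 2*sin(q) + 9*sin(2*q) - 16*cos(q) - 48*cos(2*q)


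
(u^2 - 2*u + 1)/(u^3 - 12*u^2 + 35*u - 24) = (u - 1)/(u^2 - 11*u + 24)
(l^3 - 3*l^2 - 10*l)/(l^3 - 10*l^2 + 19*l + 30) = l*(l + 2)/(l^2 - 5*l - 6)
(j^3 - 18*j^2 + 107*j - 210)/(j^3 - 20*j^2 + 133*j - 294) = (j - 5)/(j - 7)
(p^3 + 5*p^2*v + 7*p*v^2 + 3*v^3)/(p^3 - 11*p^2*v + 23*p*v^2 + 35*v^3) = (p^2 + 4*p*v + 3*v^2)/(p^2 - 12*p*v + 35*v^2)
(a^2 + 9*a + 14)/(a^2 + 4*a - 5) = (a^2 + 9*a + 14)/(a^2 + 4*a - 5)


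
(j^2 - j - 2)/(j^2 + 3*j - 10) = (j + 1)/(j + 5)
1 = 1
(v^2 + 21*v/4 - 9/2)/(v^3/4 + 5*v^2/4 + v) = (4*v^2 + 21*v - 18)/(v*(v^2 + 5*v + 4))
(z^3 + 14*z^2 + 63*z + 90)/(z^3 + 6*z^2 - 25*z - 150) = (z + 3)/(z - 5)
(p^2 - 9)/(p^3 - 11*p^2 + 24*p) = (p + 3)/(p*(p - 8))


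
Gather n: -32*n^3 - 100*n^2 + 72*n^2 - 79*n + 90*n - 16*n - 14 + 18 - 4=-32*n^3 - 28*n^2 - 5*n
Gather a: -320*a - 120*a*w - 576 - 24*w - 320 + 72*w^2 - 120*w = a*(-120*w - 320) + 72*w^2 - 144*w - 896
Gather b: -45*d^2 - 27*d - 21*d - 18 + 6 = -45*d^2 - 48*d - 12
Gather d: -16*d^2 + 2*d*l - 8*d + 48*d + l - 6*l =-16*d^2 + d*(2*l + 40) - 5*l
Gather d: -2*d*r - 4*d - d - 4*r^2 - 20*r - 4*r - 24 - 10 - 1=d*(-2*r - 5) - 4*r^2 - 24*r - 35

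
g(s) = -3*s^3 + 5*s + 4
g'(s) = 5 - 9*s^2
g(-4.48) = 251.35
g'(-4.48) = -175.63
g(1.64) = -1.03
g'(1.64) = -19.21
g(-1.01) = 2.04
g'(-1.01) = -4.18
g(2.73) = -43.39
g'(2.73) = -62.08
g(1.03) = 5.87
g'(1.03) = -4.55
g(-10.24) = 3174.03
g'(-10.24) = -938.72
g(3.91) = -155.78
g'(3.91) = -132.59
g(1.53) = 0.91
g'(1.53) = -16.07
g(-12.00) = 5128.00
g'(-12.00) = -1291.00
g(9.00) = -2138.00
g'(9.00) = -724.00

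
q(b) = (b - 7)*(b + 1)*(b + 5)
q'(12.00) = 371.00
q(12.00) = 1105.00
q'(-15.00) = 668.00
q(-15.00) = -3080.00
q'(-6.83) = 116.61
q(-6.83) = -147.55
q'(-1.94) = -21.83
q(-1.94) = 25.72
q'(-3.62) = 9.55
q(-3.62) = 38.40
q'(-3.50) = 6.75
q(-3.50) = 39.38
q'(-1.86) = -22.90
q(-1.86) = 23.93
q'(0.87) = -36.47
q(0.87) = -67.29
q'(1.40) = -33.92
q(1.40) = -86.02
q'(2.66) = -21.09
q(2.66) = -121.67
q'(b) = (b - 7)*(b + 1) + (b - 7)*(b + 5) + (b + 1)*(b + 5)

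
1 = 1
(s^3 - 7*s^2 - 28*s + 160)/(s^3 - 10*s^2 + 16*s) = (s^2 + s - 20)/(s*(s - 2))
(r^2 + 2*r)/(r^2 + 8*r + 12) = r/(r + 6)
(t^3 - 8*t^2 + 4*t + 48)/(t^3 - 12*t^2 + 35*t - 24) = (t^3 - 8*t^2 + 4*t + 48)/(t^3 - 12*t^2 + 35*t - 24)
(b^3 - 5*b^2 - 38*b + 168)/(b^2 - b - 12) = (b^2 - b - 42)/(b + 3)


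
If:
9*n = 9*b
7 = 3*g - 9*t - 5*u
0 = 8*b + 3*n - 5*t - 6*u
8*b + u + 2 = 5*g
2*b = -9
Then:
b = -9/2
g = -2793/320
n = -9/2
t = 267/160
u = -617/64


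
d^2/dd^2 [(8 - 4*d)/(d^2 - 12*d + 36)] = 8*(-d - 6)/(d^4 - 24*d^3 + 216*d^2 - 864*d + 1296)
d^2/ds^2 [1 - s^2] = -2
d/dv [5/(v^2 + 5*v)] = 5*(-2*v - 5)/(v^2*(v + 5)^2)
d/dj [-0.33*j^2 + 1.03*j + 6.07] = 1.03 - 0.66*j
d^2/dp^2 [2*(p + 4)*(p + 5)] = 4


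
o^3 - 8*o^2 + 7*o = o*(o - 7)*(o - 1)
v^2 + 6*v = v*(v + 6)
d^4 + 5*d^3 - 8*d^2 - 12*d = d*(d - 2)*(d + 1)*(d + 6)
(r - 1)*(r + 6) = r^2 + 5*r - 6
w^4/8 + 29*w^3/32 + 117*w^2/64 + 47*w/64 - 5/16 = (w/4 + 1)*(w/2 + 1/2)*(w - 1/4)*(w + 5/2)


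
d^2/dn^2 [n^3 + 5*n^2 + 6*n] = 6*n + 10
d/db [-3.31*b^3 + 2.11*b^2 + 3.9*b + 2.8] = -9.93*b^2 + 4.22*b + 3.9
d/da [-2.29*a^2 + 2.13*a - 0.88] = 2.13 - 4.58*a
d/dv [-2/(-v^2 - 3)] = -4*v/(v^2 + 3)^2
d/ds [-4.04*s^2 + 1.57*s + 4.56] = 1.57 - 8.08*s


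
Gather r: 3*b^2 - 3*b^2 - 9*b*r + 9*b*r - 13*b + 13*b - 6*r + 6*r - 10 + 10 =0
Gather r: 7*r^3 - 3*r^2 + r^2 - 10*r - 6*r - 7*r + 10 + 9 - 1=7*r^3 - 2*r^2 - 23*r + 18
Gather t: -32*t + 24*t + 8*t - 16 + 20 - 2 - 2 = 0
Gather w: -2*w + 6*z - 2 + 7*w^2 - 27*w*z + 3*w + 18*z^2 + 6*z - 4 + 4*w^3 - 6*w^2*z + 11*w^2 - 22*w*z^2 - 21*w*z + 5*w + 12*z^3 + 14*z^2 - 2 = 4*w^3 + w^2*(18 - 6*z) + w*(-22*z^2 - 48*z + 6) + 12*z^3 + 32*z^2 + 12*z - 8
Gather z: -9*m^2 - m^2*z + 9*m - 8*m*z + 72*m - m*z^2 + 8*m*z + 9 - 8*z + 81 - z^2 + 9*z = -9*m^2 + 81*m + z^2*(-m - 1) + z*(1 - m^2) + 90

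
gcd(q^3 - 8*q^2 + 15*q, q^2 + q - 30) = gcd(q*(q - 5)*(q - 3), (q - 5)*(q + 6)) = q - 5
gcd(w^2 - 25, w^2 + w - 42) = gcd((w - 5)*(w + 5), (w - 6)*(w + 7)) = 1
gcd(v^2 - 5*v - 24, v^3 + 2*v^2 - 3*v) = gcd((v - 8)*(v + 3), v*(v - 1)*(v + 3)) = v + 3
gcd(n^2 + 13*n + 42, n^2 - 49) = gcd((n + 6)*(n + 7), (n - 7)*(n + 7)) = n + 7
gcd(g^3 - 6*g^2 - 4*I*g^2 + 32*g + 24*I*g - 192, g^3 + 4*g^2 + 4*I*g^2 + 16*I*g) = g + 4*I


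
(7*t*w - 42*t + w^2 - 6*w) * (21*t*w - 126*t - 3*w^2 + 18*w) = 147*t^2*w^2 - 1764*t^2*w + 5292*t^2 - 3*w^4 + 36*w^3 - 108*w^2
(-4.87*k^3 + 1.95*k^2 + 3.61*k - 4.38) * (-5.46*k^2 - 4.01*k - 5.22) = 26.5902*k^5 + 8.8817*k^4 - 2.1087*k^3 - 0.740299999999998*k^2 - 1.2804*k + 22.8636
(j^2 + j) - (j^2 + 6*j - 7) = 7 - 5*j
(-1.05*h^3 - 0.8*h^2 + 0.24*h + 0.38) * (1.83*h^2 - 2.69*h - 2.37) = -1.9215*h^5 + 1.3605*h^4 + 5.0797*h^3 + 1.9458*h^2 - 1.591*h - 0.9006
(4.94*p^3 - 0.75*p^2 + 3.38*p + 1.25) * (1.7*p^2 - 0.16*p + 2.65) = 8.398*p^5 - 2.0654*p^4 + 18.957*p^3 - 0.4033*p^2 + 8.757*p + 3.3125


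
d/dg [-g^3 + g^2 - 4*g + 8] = -3*g^2 + 2*g - 4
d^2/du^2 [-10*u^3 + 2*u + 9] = -60*u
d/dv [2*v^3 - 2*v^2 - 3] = 2*v*(3*v - 2)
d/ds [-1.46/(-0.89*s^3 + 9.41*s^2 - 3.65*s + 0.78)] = (-3.8982*s^2 + 27.4772*s - 5.329)/(0.89*s^3 - 9.41*s^2 + 3.65*s - 0.78)^2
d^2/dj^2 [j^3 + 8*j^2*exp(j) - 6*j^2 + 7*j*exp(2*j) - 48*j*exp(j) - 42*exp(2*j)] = 8*j^2*exp(j) + 28*j*exp(2*j) - 16*j*exp(j) + 6*j - 140*exp(2*j) - 80*exp(j) - 12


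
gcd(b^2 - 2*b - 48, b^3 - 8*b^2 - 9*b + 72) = b - 8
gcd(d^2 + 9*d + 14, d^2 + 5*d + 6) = d + 2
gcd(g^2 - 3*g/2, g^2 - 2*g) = g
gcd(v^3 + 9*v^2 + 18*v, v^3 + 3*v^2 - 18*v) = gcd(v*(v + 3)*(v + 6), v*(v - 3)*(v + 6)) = v^2 + 6*v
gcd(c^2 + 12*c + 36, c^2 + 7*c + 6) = c + 6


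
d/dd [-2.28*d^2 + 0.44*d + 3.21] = 0.44 - 4.56*d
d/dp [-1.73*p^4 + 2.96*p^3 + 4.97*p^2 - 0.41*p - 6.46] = -6.92*p^3 + 8.88*p^2 + 9.94*p - 0.41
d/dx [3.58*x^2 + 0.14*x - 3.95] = 7.16*x + 0.14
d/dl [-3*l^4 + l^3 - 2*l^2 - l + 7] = -12*l^3 + 3*l^2 - 4*l - 1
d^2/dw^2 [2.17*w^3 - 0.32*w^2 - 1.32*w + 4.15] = 13.02*w - 0.64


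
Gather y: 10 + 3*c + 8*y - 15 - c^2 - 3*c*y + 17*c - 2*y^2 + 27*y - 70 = -c^2 + 20*c - 2*y^2 + y*(35 - 3*c) - 75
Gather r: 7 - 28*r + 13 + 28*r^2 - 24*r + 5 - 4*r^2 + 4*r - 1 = 24*r^2 - 48*r + 24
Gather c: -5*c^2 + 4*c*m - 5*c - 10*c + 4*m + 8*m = -5*c^2 + c*(4*m - 15) + 12*m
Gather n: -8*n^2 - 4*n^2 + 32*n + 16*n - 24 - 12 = -12*n^2 + 48*n - 36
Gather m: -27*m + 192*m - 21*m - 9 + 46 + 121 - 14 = 144*m + 144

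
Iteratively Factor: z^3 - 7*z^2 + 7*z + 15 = (z - 3)*(z^2 - 4*z - 5) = (z - 3)*(z + 1)*(z - 5)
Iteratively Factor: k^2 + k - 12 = (k - 3)*(k + 4)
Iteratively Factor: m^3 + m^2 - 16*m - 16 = (m - 4)*(m^2 + 5*m + 4) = (m - 4)*(m + 4)*(m + 1)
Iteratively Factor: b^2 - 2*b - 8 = (b + 2)*(b - 4)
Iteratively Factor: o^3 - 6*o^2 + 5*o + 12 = (o - 4)*(o^2 - 2*o - 3) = (o - 4)*(o + 1)*(o - 3)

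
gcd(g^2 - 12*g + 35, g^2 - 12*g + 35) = g^2 - 12*g + 35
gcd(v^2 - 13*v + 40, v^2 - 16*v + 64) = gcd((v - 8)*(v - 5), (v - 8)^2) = v - 8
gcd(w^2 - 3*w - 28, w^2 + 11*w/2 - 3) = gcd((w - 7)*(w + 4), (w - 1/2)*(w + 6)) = 1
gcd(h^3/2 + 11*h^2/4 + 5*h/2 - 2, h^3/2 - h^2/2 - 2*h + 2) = h + 2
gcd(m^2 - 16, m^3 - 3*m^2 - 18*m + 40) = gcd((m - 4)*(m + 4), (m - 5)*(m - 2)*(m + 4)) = m + 4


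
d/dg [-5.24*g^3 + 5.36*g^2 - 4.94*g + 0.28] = -15.72*g^2 + 10.72*g - 4.94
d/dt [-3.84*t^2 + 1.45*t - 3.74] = 1.45 - 7.68*t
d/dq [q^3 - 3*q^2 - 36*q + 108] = 3*q^2 - 6*q - 36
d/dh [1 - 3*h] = -3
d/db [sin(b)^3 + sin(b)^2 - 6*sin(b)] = (3*sin(b)^2 + 2*sin(b) - 6)*cos(b)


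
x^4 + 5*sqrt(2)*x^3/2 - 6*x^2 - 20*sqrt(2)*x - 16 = (x - 2*sqrt(2))*(x + sqrt(2)/2)*(x + 2*sqrt(2))^2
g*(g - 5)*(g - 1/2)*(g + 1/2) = g^4 - 5*g^3 - g^2/4 + 5*g/4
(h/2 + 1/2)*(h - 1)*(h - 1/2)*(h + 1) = h^4/2 + h^3/4 - 3*h^2/4 - h/4 + 1/4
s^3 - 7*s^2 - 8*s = s*(s - 8)*(s + 1)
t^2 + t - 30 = (t - 5)*(t + 6)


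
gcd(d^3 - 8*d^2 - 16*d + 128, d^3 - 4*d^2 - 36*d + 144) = d - 4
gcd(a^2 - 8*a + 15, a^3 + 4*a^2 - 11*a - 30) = a - 3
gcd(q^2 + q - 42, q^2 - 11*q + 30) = q - 6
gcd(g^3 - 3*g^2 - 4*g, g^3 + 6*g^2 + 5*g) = g^2 + g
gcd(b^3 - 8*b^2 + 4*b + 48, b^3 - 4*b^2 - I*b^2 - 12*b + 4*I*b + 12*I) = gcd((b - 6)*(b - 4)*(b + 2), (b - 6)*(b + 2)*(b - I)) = b^2 - 4*b - 12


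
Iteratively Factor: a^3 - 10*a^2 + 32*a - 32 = (a - 4)*(a^2 - 6*a + 8) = (a - 4)^2*(a - 2)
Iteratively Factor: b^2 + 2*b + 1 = (b + 1)*(b + 1)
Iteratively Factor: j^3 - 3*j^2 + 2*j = (j - 2)*(j^2 - j) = j*(j - 2)*(j - 1)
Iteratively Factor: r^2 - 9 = (r + 3)*(r - 3)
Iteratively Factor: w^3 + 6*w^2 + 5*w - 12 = (w - 1)*(w^2 + 7*w + 12) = (w - 1)*(w + 4)*(w + 3)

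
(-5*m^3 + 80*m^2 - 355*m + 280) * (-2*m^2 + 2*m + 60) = 10*m^5 - 170*m^4 + 570*m^3 + 3530*m^2 - 20740*m + 16800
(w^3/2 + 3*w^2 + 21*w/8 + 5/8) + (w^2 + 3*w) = w^3/2 + 4*w^2 + 45*w/8 + 5/8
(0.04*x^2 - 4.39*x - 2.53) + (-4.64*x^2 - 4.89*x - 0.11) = -4.6*x^2 - 9.28*x - 2.64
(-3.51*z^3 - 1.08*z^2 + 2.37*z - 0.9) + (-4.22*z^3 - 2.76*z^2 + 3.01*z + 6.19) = -7.73*z^3 - 3.84*z^2 + 5.38*z + 5.29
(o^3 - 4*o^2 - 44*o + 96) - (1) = o^3 - 4*o^2 - 44*o + 95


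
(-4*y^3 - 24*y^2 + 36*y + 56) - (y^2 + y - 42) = -4*y^3 - 25*y^2 + 35*y + 98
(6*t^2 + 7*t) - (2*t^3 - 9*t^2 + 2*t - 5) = -2*t^3 + 15*t^2 + 5*t + 5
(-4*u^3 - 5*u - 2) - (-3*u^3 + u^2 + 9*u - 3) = -u^3 - u^2 - 14*u + 1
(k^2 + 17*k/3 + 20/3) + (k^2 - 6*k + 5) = 2*k^2 - k/3 + 35/3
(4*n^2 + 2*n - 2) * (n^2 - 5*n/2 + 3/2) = 4*n^4 - 8*n^3 - n^2 + 8*n - 3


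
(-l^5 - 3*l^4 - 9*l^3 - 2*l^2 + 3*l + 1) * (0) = 0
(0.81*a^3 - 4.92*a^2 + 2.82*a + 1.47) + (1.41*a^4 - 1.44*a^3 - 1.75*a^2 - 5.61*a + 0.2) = 1.41*a^4 - 0.63*a^3 - 6.67*a^2 - 2.79*a + 1.67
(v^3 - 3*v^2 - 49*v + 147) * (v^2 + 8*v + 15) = v^5 + 5*v^4 - 58*v^3 - 290*v^2 + 441*v + 2205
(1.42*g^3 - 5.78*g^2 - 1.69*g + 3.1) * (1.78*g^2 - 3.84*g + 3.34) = 2.5276*g^5 - 15.7412*g^4 + 23.9298*g^3 - 7.2976*g^2 - 17.5486*g + 10.354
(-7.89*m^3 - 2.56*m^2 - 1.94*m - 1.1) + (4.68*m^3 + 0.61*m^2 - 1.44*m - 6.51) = -3.21*m^3 - 1.95*m^2 - 3.38*m - 7.61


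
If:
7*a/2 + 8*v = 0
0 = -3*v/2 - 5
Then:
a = 160/21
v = -10/3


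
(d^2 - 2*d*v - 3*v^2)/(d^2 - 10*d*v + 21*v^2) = (-d - v)/(-d + 7*v)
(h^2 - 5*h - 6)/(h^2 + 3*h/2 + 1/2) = 2*(h - 6)/(2*h + 1)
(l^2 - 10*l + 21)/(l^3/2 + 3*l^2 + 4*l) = 2*(l^2 - 10*l + 21)/(l*(l^2 + 6*l + 8))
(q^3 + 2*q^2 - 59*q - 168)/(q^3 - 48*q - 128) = (q^2 + 10*q + 21)/(q^2 + 8*q + 16)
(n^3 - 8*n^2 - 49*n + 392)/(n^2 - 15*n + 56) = n + 7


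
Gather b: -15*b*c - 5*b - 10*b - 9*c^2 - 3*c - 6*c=b*(-15*c - 15) - 9*c^2 - 9*c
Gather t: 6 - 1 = 5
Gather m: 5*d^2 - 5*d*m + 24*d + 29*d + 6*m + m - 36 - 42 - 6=5*d^2 + 53*d + m*(7 - 5*d) - 84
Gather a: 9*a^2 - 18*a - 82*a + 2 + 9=9*a^2 - 100*a + 11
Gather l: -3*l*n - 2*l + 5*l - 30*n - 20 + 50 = l*(3 - 3*n) - 30*n + 30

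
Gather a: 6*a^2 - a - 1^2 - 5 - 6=6*a^2 - a - 12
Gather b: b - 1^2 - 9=b - 10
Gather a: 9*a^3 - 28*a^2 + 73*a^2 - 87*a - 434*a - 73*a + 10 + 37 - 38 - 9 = 9*a^3 + 45*a^2 - 594*a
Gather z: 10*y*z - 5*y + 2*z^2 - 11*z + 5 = -5*y + 2*z^2 + z*(10*y - 11) + 5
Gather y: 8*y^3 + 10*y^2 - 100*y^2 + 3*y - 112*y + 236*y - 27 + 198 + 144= 8*y^3 - 90*y^2 + 127*y + 315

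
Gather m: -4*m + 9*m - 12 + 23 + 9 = 5*m + 20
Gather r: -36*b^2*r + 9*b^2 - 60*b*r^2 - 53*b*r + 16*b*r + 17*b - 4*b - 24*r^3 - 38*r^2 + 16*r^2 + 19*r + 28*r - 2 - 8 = 9*b^2 + 13*b - 24*r^3 + r^2*(-60*b - 22) + r*(-36*b^2 - 37*b + 47) - 10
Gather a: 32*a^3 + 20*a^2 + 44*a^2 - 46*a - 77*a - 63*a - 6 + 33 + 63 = 32*a^3 + 64*a^2 - 186*a + 90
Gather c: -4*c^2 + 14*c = -4*c^2 + 14*c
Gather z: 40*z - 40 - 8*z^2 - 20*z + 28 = -8*z^2 + 20*z - 12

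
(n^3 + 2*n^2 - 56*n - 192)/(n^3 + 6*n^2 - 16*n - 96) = (n - 8)/(n - 4)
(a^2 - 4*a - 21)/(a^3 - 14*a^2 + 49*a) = (a + 3)/(a*(a - 7))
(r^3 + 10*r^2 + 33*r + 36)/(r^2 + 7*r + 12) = r + 3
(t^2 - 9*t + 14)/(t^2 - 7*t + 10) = (t - 7)/(t - 5)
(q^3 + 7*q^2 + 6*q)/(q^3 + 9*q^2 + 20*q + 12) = q/(q + 2)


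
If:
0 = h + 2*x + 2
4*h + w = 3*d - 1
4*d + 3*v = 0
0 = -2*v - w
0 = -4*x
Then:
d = -21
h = -2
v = 28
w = -56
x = 0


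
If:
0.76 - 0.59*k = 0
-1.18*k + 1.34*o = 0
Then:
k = 1.29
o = 1.13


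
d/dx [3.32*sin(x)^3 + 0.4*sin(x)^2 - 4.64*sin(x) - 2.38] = (9.96*sin(x)^2 + 0.8*sin(x) - 4.64)*cos(x)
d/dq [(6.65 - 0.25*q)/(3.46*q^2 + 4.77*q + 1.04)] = (0.865*q^2 - 46.018*q - 31.9805)/(11.9716*q^4 + 33.0084*q^3 + 29.9497*q^2 + 9.9216*q + 1.0816)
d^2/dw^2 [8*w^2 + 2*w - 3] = 16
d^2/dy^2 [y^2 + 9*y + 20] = 2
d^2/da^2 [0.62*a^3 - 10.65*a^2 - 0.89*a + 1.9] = 3.72*a - 21.3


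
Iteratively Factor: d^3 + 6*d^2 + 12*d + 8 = (d + 2)*(d^2 + 4*d + 4) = (d + 2)^2*(d + 2)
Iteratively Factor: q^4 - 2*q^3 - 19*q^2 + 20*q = (q)*(q^3 - 2*q^2 - 19*q + 20) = q*(q - 5)*(q^2 + 3*q - 4) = q*(q - 5)*(q + 4)*(q - 1)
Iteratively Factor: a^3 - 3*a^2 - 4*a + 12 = (a - 2)*(a^2 - a - 6) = (a - 2)*(a + 2)*(a - 3)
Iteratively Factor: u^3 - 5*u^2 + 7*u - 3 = (u - 1)*(u^2 - 4*u + 3) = (u - 1)^2*(u - 3)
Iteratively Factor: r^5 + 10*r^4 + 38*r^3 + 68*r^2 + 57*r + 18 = (r + 1)*(r^4 + 9*r^3 + 29*r^2 + 39*r + 18) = (r + 1)*(r + 3)*(r^3 + 6*r^2 + 11*r + 6) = (r + 1)^2*(r + 3)*(r^2 + 5*r + 6) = (r + 1)^2*(r + 2)*(r + 3)*(r + 3)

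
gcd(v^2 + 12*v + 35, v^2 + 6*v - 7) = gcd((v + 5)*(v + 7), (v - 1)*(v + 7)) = v + 7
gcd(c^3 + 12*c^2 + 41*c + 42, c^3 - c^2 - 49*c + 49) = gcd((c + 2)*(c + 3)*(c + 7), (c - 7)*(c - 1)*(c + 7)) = c + 7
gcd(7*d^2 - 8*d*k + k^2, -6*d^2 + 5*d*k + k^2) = d - k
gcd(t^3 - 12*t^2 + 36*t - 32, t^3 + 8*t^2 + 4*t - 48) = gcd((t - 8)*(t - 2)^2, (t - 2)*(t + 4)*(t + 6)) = t - 2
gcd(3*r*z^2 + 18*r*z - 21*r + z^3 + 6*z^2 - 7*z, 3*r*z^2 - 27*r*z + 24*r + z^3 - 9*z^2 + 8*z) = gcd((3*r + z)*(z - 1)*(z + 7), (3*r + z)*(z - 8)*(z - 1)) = 3*r*z - 3*r + z^2 - z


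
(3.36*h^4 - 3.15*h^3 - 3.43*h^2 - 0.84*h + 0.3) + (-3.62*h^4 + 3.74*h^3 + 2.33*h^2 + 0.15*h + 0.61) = -0.26*h^4 + 0.59*h^3 - 1.1*h^2 - 0.69*h + 0.91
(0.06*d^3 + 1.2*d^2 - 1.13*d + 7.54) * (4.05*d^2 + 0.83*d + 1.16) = 0.243*d^5 + 4.9098*d^4 - 3.5109*d^3 + 30.9911*d^2 + 4.9474*d + 8.7464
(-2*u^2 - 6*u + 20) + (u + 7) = -2*u^2 - 5*u + 27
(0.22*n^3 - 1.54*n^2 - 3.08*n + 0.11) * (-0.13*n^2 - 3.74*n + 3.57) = -0.0286*n^5 - 0.6226*n^4 + 6.9454*n^3 + 6.0071*n^2 - 11.407*n + 0.3927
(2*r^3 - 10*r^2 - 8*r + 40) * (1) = 2*r^3 - 10*r^2 - 8*r + 40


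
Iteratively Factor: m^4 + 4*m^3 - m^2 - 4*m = (m)*(m^3 + 4*m^2 - m - 4) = m*(m + 4)*(m^2 - 1) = m*(m - 1)*(m + 4)*(m + 1)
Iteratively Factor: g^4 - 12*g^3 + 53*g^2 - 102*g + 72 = (g - 3)*(g^3 - 9*g^2 + 26*g - 24) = (g - 4)*(g - 3)*(g^2 - 5*g + 6) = (g - 4)*(g - 3)*(g - 2)*(g - 3)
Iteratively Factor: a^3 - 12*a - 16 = (a - 4)*(a^2 + 4*a + 4) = (a - 4)*(a + 2)*(a + 2)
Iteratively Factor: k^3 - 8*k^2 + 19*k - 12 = (k - 1)*(k^2 - 7*k + 12) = (k - 3)*(k - 1)*(k - 4)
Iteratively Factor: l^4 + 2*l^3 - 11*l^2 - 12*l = (l)*(l^3 + 2*l^2 - 11*l - 12) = l*(l - 3)*(l^2 + 5*l + 4) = l*(l - 3)*(l + 4)*(l + 1)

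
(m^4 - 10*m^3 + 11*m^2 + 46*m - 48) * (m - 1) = m^5 - 11*m^4 + 21*m^3 + 35*m^2 - 94*m + 48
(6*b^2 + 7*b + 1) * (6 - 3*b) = -18*b^3 + 15*b^2 + 39*b + 6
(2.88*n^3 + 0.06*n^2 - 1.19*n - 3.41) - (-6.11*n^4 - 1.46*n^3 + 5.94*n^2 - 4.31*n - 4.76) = 6.11*n^4 + 4.34*n^3 - 5.88*n^2 + 3.12*n + 1.35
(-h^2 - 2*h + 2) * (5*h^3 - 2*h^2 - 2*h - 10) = -5*h^5 - 8*h^4 + 16*h^3 + 10*h^2 + 16*h - 20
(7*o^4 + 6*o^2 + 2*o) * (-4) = -28*o^4 - 24*o^2 - 8*o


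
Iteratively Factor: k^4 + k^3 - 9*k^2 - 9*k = (k - 3)*(k^3 + 4*k^2 + 3*k) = (k - 3)*(k + 1)*(k^2 + 3*k) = k*(k - 3)*(k + 1)*(k + 3)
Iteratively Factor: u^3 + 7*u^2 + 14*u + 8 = (u + 2)*(u^2 + 5*u + 4) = (u + 2)*(u + 4)*(u + 1)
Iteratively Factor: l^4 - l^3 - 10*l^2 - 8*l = (l)*(l^3 - l^2 - 10*l - 8) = l*(l + 2)*(l^2 - 3*l - 4) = l*(l - 4)*(l + 2)*(l + 1)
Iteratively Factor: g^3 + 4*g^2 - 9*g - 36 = (g + 3)*(g^2 + g - 12) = (g - 3)*(g + 3)*(g + 4)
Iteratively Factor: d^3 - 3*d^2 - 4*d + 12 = (d - 3)*(d^2 - 4) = (d - 3)*(d - 2)*(d + 2)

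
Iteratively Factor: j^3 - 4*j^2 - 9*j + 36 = (j - 3)*(j^2 - j - 12) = (j - 3)*(j + 3)*(j - 4)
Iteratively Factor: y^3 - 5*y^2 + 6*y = (y - 3)*(y^2 - 2*y) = y*(y - 3)*(y - 2)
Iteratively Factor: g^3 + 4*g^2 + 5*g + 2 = (g + 1)*(g^2 + 3*g + 2) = (g + 1)*(g + 2)*(g + 1)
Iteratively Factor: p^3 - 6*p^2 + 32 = (p - 4)*(p^2 - 2*p - 8) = (p - 4)^2*(p + 2)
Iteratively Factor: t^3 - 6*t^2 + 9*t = (t - 3)*(t^2 - 3*t) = (t - 3)^2*(t)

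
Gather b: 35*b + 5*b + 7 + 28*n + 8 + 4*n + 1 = 40*b + 32*n + 16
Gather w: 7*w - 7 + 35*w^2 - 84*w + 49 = 35*w^2 - 77*w + 42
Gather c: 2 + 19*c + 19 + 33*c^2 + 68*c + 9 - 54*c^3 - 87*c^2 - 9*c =-54*c^3 - 54*c^2 + 78*c + 30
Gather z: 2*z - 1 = 2*z - 1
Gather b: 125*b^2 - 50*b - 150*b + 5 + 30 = 125*b^2 - 200*b + 35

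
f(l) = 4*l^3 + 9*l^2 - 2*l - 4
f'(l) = 12*l^2 + 18*l - 2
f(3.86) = 352.43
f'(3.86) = 246.28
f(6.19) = 1277.17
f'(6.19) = 569.21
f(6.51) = 1467.98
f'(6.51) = 623.74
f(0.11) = -4.11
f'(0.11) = 0.13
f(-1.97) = 4.29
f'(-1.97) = 9.11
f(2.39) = 97.24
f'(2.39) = 109.57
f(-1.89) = 4.92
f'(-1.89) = 6.85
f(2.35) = 92.91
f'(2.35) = 106.57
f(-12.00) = -5596.00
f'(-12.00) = 1510.00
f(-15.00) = -11449.00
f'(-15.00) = 2428.00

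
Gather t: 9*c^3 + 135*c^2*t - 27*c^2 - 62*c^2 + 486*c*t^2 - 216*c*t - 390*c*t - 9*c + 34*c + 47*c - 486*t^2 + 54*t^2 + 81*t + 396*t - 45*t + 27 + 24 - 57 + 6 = 9*c^3 - 89*c^2 + 72*c + t^2*(486*c - 432) + t*(135*c^2 - 606*c + 432)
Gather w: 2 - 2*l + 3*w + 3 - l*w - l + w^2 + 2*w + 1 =-3*l + w^2 + w*(5 - l) + 6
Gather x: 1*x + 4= x + 4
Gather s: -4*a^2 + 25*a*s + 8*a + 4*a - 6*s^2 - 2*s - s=-4*a^2 + 12*a - 6*s^2 + s*(25*a - 3)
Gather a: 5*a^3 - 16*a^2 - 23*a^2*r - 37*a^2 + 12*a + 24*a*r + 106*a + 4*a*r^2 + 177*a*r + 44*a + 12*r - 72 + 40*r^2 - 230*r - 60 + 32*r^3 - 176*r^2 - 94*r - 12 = 5*a^3 + a^2*(-23*r - 53) + a*(4*r^2 + 201*r + 162) + 32*r^3 - 136*r^2 - 312*r - 144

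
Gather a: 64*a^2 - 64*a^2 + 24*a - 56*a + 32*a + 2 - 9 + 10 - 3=0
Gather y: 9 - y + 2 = 11 - y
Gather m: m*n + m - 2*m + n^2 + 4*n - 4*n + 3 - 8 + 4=m*(n - 1) + n^2 - 1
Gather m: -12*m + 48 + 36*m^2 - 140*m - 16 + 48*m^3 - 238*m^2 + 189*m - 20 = 48*m^3 - 202*m^2 + 37*m + 12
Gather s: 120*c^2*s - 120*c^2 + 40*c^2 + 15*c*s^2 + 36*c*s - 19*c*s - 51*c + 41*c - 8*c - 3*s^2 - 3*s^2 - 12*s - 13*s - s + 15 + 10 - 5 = -80*c^2 - 18*c + s^2*(15*c - 6) + s*(120*c^2 + 17*c - 26) + 20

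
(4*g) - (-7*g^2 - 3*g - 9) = 7*g^2 + 7*g + 9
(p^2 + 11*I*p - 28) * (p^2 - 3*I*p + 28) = p^4 + 8*I*p^3 + 33*p^2 + 392*I*p - 784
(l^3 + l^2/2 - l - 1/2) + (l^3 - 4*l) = 2*l^3 + l^2/2 - 5*l - 1/2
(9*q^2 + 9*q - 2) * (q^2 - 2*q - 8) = 9*q^4 - 9*q^3 - 92*q^2 - 68*q + 16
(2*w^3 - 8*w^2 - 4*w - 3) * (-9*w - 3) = -18*w^4 + 66*w^3 + 60*w^2 + 39*w + 9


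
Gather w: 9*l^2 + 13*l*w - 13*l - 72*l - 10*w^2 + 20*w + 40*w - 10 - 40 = 9*l^2 - 85*l - 10*w^2 + w*(13*l + 60) - 50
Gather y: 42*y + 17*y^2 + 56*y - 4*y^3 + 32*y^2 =-4*y^3 + 49*y^2 + 98*y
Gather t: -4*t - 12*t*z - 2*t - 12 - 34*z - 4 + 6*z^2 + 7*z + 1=t*(-12*z - 6) + 6*z^2 - 27*z - 15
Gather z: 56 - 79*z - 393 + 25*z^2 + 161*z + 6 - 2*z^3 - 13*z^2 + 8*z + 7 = -2*z^3 + 12*z^2 + 90*z - 324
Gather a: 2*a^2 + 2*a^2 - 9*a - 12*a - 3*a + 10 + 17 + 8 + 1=4*a^2 - 24*a + 36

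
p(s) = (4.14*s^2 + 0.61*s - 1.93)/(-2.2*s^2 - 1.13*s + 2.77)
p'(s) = (4.4*s + 1.13)*(4.14*s^2 + 0.61*s - 1.93)/(-2.2*s^2 - 1.13*s + 2.77)^2 + (8.28*s + 0.61)/(-2.2*s^2 - 1.13*s + 2.77) = (-3.3362*s^2 + 14.4436*s - 0.4912)/(4.84*s^4 + 4.972*s^3 - 10.9111*s^2 - 6.2602*s + 7.6729)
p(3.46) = -1.81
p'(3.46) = 0.01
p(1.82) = -1.96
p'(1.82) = 0.34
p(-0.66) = -0.21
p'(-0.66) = -1.75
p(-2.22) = -3.08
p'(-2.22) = -1.58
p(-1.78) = -4.61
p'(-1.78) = -7.67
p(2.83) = -1.83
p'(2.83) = 0.04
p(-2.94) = -2.48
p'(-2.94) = -0.43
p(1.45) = -2.19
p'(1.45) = 1.10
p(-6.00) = -2.06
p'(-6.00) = -0.04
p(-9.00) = -1.98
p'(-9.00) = -0.01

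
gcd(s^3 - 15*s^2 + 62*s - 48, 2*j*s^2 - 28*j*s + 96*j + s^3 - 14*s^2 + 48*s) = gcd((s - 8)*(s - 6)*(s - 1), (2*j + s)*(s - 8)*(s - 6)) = s^2 - 14*s + 48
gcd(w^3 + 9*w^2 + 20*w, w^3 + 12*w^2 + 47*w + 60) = w^2 + 9*w + 20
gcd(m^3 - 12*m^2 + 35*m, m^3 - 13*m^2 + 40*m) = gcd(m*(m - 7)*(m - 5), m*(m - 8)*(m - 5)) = m^2 - 5*m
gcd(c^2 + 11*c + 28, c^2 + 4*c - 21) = c + 7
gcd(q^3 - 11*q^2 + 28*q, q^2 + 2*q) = q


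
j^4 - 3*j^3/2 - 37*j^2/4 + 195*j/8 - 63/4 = (j - 2)*(j - 3/2)^2*(j + 7/2)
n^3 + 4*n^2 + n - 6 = (n - 1)*(n + 2)*(n + 3)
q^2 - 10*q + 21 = (q - 7)*(q - 3)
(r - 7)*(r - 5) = r^2 - 12*r + 35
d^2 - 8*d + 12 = (d - 6)*(d - 2)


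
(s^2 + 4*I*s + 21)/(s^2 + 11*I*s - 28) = (s - 3*I)/(s + 4*I)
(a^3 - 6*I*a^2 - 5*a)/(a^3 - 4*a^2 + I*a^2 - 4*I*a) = (a^2 - 6*I*a - 5)/(a^2 + a*(-4 + I) - 4*I)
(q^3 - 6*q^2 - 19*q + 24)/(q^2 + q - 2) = (q^2 - 5*q - 24)/(q + 2)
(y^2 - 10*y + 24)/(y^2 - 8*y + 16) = (y - 6)/(y - 4)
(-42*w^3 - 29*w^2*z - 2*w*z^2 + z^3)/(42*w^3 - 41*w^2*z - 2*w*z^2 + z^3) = (6*w^2 + 5*w*z + z^2)/(-6*w^2 + 5*w*z + z^2)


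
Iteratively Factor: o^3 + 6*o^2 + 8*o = (o + 2)*(o^2 + 4*o) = o*(o + 2)*(o + 4)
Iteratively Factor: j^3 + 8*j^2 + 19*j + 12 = (j + 4)*(j^2 + 4*j + 3) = (j + 1)*(j + 4)*(j + 3)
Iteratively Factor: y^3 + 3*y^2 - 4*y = (y - 1)*(y^2 + 4*y) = y*(y - 1)*(y + 4)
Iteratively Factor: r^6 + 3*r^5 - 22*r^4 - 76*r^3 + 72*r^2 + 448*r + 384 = (r + 2)*(r^5 + r^4 - 24*r^3 - 28*r^2 + 128*r + 192) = (r + 2)^2*(r^4 - r^3 - 22*r^2 + 16*r + 96) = (r + 2)^3*(r^3 - 3*r^2 - 16*r + 48) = (r - 4)*(r + 2)^3*(r^2 + r - 12) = (r - 4)*(r + 2)^3*(r + 4)*(r - 3)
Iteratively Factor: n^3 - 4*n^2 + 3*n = (n - 1)*(n^2 - 3*n) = (n - 3)*(n - 1)*(n)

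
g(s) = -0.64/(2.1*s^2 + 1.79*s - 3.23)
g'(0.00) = 0.11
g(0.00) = 0.20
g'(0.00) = 0.11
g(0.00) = 0.20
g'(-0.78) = -0.08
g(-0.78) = 0.19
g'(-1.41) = -1.06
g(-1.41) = 0.41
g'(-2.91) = -0.08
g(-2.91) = -0.07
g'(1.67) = 0.18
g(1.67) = -0.11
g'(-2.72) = -0.11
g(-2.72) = -0.09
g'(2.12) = 0.07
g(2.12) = -0.06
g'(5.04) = 0.00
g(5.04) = -0.01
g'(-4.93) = -0.01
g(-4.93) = -0.02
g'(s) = -0.64*(-4.2*s - 1.79)/(2.1*s^2 + 1.79*s - 3.23)^2 = (2.688*s + 1.1456)/(2.1*s^2 + 1.79*s - 3.23)^2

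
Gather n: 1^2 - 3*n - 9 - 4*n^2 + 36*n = -4*n^2 + 33*n - 8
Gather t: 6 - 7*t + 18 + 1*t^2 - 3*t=t^2 - 10*t + 24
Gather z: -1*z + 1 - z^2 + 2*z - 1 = -z^2 + z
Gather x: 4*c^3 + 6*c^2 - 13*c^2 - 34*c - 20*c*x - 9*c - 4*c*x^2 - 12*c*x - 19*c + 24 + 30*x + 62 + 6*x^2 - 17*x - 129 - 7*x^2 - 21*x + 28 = 4*c^3 - 7*c^2 - 62*c + x^2*(-4*c - 1) + x*(-32*c - 8) - 15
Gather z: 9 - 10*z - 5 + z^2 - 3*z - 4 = z^2 - 13*z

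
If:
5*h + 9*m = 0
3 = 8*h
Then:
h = 3/8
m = -5/24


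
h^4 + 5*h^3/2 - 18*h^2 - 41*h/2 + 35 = (h - 7/2)*(h - 1)*(h + 2)*(h + 5)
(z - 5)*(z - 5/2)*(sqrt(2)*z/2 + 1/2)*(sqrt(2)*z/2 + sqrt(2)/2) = z^4/2 - 13*z^3/4 + sqrt(2)*z^3/4 - 13*sqrt(2)*z^2/8 + 5*z^2/2 + 5*sqrt(2)*z/4 + 25*z/4 + 25*sqrt(2)/8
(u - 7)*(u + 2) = u^2 - 5*u - 14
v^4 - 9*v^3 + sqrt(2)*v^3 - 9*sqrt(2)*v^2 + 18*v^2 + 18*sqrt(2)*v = v*(v - 6)*(v - 3)*(v + sqrt(2))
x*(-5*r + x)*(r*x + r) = -5*r^2*x^2 - 5*r^2*x + r*x^3 + r*x^2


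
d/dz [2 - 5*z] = -5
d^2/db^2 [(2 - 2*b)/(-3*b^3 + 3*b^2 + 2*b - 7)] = 4*((b - 1)*(-9*b^2 + 6*b + 2)^2 + (-9*b^2 + 6*b - 3*(b - 1)*(3*b - 1) + 2)*(3*b^3 - 3*b^2 - 2*b + 7))/(3*b^3 - 3*b^2 - 2*b + 7)^3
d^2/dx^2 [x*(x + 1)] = 2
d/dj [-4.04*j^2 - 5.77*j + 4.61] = -8.08*j - 5.77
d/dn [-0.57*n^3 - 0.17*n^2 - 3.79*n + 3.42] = -1.71*n^2 - 0.34*n - 3.79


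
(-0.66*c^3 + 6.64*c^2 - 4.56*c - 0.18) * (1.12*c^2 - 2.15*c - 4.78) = -0.7392*c^5 + 8.8558*c^4 - 16.2284*c^3 - 22.1368*c^2 + 22.1838*c + 0.8604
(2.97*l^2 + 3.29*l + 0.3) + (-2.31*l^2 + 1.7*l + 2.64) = 0.66*l^2 + 4.99*l + 2.94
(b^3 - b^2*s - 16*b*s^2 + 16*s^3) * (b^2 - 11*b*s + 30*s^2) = b^5 - 12*b^4*s + 25*b^3*s^2 + 162*b^2*s^3 - 656*b*s^4 + 480*s^5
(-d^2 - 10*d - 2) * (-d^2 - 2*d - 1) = d^4 + 12*d^3 + 23*d^2 + 14*d + 2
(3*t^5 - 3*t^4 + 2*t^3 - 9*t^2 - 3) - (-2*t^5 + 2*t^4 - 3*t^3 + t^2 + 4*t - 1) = 5*t^5 - 5*t^4 + 5*t^3 - 10*t^2 - 4*t - 2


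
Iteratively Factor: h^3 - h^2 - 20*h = (h - 5)*(h^2 + 4*h) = h*(h - 5)*(h + 4)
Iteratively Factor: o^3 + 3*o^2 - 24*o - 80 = (o - 5)*(o^2 + 8*o + 16) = (o - 5)*(o + 4)*(o + 4)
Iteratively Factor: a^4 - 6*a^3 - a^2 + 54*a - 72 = (a + 3)*(a^3 - 9*a^2 + 26*a - 24) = (a - 4)*(a + 3)*(a^2 - 5*a + 6) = (a - 4)*(a - 2)*(a + 3)*(a - 3)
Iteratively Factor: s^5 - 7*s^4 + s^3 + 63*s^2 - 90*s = (s - 2)*(s^4 - 5*s^3 - 9*s^2 + 45*s) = (s - 3)*(s - 2)*(s^3 - 2*s^2 - 15*s) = (s - 3)*(s - 2)*(s + 3)*(s^2 - 5*s) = (s - 5)*(s - 3)*(s - 2)*(s + 3)*(s)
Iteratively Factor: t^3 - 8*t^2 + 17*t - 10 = (t - 1)*(t^2 - 7*t + 10) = (t - 5)*(t - 1)*(t - 2)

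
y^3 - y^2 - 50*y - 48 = (y - 8)*(y + 1)*(y + 6)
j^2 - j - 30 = (j - 6)*(j + 5)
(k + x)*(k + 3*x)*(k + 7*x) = k^3 + 11*k^2*x + 31*k*x^2 + 21*x^3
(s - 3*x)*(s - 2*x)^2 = s^3 - 7*s^2*x + 16*s*x^2 - 12*x^3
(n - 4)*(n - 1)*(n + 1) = n^3 - 4*n^2 - n + 4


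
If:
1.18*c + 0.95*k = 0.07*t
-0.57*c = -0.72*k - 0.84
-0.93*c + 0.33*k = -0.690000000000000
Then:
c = 0.46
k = -0.81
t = -3.25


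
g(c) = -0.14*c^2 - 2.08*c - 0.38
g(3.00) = -7.88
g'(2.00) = -2.64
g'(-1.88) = -1.55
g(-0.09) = -0.19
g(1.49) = -3.79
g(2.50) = -6.46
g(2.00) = -5.10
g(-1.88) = 3.04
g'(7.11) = -4.07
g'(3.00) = -2.92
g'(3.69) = -3.11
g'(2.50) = -2.78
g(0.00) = -0.38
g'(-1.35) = -1.70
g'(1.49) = -2.50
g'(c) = -0.28*c - 2.08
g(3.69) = -9.96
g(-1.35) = 2.17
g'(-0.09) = -2.05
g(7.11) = -22.25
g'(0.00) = -2.08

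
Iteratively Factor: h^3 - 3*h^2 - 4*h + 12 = (h - 2)*(h^2 - h - 6) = (h - 3)*(h - 2)*(h + 2)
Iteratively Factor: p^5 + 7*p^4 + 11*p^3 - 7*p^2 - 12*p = (p)*(p^4 + 7*p^3 + 11*p^2 - 7*p - 12) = p*(p + 4)*(p^3 + 3*p^2 - p - 3) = p*(p - 1)*(p + 4)*(p^2 + 4*p + 3) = p*(p - 1)*(p + 1)*(p + 4)*(p + 3)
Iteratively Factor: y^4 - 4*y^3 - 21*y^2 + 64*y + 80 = (y - 4)*(y^3 - 21*y - 20) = (y - 4)*(y + 1)*(y^2 - y - 20) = (y - 5)*(y - 4)*(y + 1)*(y + 4)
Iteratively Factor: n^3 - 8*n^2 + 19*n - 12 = (n - 4)*(n^2 - 4*n + 3) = (n - 4)*(n - 1)*(n - 3)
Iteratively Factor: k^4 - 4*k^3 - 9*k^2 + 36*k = (k - 4)*(k^3 - 9*k) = (k - 4)*(k + 3)*(k^2 - 3*k) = k*(k - 4)*(k + 3)*(k - 3)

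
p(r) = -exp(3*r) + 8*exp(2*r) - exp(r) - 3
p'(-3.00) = -0.01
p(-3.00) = -3.03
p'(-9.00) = 0.00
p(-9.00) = -3.00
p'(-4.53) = -0.01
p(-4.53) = -3.01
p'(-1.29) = 0.87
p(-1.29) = -2.69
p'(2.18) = -833.59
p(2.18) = -78.08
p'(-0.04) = 11.15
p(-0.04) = 2.54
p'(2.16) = -761.57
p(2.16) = -62.13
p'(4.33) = -1221829.31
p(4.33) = -391949.97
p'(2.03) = -404.29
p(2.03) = 11.76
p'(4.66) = -3357935.30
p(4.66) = -1089627.91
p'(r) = -3*exp(3*r) + 16*exp(2*r) - exp(r)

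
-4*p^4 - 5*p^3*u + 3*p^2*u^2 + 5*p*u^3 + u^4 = (-p + u)*(p + u)^2*(4*p + u)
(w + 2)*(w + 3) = w^2 + 5*w + 6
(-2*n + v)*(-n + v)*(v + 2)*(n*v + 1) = 2*n^3*v^2 + 4*n^3*v - 3*n^2*v^3 - 6*n^2*v^2 + 2*n^2*v + 4*n^2 + n*v^4 + 2*n*v^3 - 3*n*v^2 - 6*n*v + v^3 + 2*v^2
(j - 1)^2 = j^2 - 2*j + 1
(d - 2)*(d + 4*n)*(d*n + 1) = d^3*n + 4*d^2*n^2 - 2*d^2*n + d^2 - 8*d*n^2 + 4*d*n - 2*d - 8*n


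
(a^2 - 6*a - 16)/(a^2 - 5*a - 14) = (a - 8)/(a - 7)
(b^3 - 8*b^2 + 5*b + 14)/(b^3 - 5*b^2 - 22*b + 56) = (b + 1)/(b + 4)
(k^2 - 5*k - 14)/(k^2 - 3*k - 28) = (k + 2)/(k + 4)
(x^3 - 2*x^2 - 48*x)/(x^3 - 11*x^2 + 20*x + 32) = x*(x + 6)/(x^2 - 3*x - 4)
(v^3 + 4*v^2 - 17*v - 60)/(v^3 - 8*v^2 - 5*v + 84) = (v + 5)/(v - 7)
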